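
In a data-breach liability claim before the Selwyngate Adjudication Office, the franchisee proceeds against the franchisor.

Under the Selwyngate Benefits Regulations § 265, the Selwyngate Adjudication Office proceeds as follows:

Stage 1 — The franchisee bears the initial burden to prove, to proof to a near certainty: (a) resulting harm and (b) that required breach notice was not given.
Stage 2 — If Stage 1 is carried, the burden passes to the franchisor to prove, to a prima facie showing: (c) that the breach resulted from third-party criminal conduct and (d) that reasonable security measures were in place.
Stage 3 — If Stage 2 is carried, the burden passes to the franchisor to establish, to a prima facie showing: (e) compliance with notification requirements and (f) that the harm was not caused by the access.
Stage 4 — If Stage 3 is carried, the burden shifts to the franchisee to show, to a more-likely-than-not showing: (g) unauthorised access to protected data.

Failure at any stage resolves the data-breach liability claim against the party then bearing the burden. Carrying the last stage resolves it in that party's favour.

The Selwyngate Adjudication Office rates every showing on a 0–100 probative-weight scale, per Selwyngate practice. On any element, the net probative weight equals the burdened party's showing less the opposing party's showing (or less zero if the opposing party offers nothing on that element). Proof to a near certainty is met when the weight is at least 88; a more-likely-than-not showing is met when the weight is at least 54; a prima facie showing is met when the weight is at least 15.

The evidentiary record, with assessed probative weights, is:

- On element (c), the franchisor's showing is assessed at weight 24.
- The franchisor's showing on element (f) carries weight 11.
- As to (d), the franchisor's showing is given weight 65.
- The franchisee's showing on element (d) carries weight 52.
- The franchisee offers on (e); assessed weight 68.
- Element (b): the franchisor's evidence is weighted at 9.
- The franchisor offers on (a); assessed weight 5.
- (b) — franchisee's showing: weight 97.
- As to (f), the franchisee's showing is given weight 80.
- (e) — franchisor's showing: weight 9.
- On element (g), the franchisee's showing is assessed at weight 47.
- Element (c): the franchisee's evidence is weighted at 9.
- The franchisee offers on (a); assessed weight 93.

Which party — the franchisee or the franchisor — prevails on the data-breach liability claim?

Stage 1 (franchisee, proof to a near certainty, weight is at least 88): (a) net 93−5=88 ≥ 88 — meets; (b) net 97−9=88 ≥ 88 — meets.
  The franchisee carries Stage 1; the franchisor now bears the burden.
Stage 2 (franchisor, a prima facie showing, weight is at least 15): (c) net 24−9=15 ≥ 15 — meets; (d) net 65−52=13 < 15 — fails.
  The franchisor does not carry Stage 2.
The franchisee prevails.

franchisee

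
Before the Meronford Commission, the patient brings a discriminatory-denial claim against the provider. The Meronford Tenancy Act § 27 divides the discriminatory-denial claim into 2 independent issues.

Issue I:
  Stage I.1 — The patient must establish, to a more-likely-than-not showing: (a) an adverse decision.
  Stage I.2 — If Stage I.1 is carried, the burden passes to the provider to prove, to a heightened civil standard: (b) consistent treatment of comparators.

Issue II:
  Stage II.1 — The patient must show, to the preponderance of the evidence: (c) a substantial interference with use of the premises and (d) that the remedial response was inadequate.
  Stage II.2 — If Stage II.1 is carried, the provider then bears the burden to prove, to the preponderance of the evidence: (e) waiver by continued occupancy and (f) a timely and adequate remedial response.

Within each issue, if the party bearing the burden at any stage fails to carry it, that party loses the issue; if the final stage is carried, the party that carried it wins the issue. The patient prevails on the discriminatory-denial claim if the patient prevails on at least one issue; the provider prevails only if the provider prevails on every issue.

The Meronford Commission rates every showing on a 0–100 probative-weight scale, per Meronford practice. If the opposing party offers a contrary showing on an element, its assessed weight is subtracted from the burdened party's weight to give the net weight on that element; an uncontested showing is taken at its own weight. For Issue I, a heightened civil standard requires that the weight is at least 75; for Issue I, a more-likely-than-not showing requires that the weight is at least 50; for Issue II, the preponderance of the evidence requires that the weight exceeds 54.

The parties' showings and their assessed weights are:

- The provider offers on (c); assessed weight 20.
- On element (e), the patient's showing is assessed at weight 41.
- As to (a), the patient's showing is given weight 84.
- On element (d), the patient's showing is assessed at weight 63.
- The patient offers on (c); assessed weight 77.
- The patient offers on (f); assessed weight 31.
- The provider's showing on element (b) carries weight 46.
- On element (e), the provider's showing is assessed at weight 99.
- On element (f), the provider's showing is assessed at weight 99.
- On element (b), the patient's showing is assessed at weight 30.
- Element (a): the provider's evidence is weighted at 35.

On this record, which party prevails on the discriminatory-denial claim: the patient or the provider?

— Issue I —
Stage I.1 (patient, a more-likely-than-not showing, weight is at least 50): (a) net 84−35=49 < 50 — fails.
  Not every element is met, so the patient fails to carry Stage I.1.
The provider prevails on this issue.
— Issue II —
Stage II.1 — burden on patient; standard: the preponderance of the evidence (weight exceeds 54).
    (c): 77 − 20 = 57 > 54 [met]
    (d): 63 > 54 [met]
  The patient carries Stage II.1; the provider now bears the burden.
Stage II.2 — burden on provider; standard: the preponderance of the evidence (weight exceeds 54).
    (e): 99 − 41 = 58 > 54 [met]
    (f): 99 − 31 = 68 > 54 [met]
  The provider carries the last stage.
All stages carried — the provider prevails on this issue.
Per-issue: Issue I → provider; Issue II → provider. The patient must prevail on at least one issue; overall, the provider prevails.

provider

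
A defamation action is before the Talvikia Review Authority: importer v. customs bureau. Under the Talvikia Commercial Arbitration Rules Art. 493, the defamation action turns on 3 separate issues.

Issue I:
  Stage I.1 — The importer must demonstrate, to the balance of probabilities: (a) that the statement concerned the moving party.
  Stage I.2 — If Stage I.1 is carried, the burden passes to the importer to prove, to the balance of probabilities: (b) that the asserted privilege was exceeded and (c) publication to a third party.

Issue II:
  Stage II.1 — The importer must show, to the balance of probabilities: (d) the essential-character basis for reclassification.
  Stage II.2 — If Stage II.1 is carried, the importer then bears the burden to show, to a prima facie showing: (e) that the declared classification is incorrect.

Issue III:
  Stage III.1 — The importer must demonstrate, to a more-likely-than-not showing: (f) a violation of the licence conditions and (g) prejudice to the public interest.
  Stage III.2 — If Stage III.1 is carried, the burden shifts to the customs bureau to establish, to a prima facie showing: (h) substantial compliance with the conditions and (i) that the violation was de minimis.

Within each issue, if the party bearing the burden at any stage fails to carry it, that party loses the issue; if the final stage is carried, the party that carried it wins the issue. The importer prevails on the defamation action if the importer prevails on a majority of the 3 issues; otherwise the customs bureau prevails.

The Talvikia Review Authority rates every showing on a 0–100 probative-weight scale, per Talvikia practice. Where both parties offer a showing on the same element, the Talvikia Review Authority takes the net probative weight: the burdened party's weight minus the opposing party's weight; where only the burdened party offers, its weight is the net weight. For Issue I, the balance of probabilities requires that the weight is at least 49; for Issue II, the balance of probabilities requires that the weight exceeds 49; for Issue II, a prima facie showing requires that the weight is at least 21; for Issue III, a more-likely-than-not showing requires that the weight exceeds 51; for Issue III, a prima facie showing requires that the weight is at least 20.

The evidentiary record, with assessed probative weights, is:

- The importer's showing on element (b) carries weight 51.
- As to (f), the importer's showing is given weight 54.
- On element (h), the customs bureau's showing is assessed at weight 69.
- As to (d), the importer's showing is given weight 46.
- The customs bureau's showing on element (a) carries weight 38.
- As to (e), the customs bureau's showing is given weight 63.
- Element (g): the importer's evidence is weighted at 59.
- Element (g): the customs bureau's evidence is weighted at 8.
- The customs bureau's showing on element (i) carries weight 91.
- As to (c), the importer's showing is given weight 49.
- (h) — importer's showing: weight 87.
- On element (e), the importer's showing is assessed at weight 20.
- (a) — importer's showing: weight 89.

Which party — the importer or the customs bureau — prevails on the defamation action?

customs bureau

— Issue I —
At Stage I.1 the importer must meet the balance of probabilities (weight is at least 49): on (a) the weight is 89 less the opposing 38 gives net 51, ≥ 49, so (a) meets the standard.
  All elements met. The importer retains the burden for Stage I.2.
At Stage I.2 the importer must meet the balance of probabilities (weight is at least 49): on (b) the weight is 51, ≥ 49, so (b) meets the standard; on (c) the weight is 49, ≥ 49, so (c) meets the standard.
  All elements met at the final stage.
With every stage satisfied, the importer prevails on this issue.
— Issue II —
Stage II.1 (importer, the balance of probabilities, weight exceeds 49): (d) 46 ≤ 49 — fails.
  The importer does not carry Stage II.1.
The analysis ends at Stage II.1; the customs bureau prevails on this issue.
— Issue III —
At Stage III.1 the importer must meet a more-likely-than-not showing (weight exceeds 51): on (f) the weight is 54, > 51, so (f) meets the standard; on (g) the weight is 59 less the opposing 8 gives net 51, ≤ 51, so (g) does not meet the standard.
  Stage III.1 not carried; the importer fails its burden.
So the customs bureau prevails on this issue.
Per-issue: Issue I → importer; Issue II → customs bureau; Issue III → customs bureau. The importer must prevail on a majority of issues; overall, the customs bureau prevails.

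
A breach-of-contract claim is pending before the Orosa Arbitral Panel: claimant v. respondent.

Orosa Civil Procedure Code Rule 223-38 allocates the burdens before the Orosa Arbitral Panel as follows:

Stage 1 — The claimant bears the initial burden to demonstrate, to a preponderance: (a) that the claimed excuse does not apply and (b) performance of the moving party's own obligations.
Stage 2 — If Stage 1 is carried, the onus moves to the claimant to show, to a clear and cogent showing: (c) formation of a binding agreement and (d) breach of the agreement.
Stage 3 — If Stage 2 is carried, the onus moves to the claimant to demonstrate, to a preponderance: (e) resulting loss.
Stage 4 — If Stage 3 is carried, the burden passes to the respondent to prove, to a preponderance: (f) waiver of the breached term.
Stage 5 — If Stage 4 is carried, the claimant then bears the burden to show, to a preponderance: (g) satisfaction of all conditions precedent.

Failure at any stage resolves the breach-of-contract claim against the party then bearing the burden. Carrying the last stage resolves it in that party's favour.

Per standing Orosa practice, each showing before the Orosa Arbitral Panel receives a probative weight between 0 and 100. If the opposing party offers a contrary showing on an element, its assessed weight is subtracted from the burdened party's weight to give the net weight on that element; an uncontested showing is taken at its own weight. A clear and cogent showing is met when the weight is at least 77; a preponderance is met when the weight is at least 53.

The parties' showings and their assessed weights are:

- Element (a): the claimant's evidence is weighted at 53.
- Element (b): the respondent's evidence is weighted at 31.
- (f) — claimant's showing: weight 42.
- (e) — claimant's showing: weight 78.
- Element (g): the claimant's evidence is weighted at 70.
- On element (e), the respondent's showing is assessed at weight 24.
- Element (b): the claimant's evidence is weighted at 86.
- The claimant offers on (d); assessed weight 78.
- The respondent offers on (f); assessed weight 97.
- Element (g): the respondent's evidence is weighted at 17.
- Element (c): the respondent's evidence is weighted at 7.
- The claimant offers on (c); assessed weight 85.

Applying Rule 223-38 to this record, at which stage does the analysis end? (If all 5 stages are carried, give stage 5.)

stage 5

Stage 1 (claimant, a preponderance, weight is at least 53): (a) 53 ≥ 53 — meets; (b) net 86−31=55 ≥ 53 — meets.
  Stage 1 is satisfied; the claimant continues to bear the burden.
Stage 2 (claimant, a clear and cogent showing, weight is at least 77): (c) net 85−7=78 ≥ 77 — meets; (d) 78 ≥ 77 — meets.
  All elements met. The claimant retains the burden for Stage 3.
Stage 3 (claimant, a preponderance, weight is at least 53): (e) net 78−24=54 ≥ 53 — meets.
  Stage 3 carried; the burden shifts to the respondent.
Stage 4 (respondent, a preponderance, weight is at least 53): (f) net 97−42=55 ≥ 53 — meets.
  All elements met. The burden passes to the claimant.
Stage 5 (claimant, a preponderance, weight is at least 53): (g) net 70−17=53 ≥ 53 — meets.
  Stage 5 carried; the final stage is satisfied.
All stages carried — the claimant prevails.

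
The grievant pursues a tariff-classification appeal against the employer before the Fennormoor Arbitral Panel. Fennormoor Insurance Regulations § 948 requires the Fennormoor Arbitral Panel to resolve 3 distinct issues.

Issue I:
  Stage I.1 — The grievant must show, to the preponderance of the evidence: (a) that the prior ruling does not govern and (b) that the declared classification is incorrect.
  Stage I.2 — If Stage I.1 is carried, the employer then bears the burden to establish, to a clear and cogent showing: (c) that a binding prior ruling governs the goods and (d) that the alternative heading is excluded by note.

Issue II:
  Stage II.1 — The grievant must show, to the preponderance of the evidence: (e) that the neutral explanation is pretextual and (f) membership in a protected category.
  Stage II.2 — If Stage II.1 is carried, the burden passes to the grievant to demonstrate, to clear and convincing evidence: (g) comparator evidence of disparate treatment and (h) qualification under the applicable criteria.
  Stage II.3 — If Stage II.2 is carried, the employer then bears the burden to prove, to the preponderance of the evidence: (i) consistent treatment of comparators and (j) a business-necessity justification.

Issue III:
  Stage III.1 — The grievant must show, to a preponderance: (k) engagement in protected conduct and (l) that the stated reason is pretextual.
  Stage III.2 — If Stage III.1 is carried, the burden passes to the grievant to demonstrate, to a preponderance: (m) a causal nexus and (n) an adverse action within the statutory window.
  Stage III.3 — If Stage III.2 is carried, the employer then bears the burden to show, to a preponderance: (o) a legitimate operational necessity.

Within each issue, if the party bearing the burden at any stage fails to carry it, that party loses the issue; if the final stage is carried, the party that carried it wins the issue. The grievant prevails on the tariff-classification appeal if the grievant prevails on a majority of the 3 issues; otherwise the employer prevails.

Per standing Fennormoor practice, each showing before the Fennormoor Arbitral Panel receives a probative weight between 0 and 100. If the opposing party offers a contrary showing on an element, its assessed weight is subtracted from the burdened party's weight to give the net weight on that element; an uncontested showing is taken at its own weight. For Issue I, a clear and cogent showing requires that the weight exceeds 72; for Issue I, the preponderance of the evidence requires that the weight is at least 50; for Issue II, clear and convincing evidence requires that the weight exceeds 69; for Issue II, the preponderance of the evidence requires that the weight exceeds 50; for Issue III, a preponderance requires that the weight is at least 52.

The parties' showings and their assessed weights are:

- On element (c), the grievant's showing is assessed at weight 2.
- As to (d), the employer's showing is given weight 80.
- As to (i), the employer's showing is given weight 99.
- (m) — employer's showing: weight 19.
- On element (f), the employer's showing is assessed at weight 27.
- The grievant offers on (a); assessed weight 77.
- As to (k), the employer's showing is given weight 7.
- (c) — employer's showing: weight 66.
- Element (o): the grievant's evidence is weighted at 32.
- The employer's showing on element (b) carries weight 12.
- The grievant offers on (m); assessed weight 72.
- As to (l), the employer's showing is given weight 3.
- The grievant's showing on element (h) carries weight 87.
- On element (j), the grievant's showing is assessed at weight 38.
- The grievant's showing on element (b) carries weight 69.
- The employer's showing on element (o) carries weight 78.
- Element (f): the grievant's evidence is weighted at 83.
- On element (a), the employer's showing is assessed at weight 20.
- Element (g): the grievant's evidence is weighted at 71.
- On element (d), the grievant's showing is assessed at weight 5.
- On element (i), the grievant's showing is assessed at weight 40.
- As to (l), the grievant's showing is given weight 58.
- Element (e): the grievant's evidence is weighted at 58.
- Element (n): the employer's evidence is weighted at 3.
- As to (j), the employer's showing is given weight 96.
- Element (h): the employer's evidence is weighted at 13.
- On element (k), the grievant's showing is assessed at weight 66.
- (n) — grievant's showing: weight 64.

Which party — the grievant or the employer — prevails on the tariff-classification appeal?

grievant

— Issue I —
Stage I.1 — burden on grievant; standard: the preponderance of the evidence (weight is at least 50).
    (a): 77 − 20 = 57 ≥ 50 [met]
    (b): 69 − 12 = 57 ≥ 50 [met]
  Stage I.1 carried; the burden shifts to the employer.
Stage I.2 — burden on employer; standard: a clear and cogent showing (weight exceeds 72).
    (c): 66 − 2 = 64 ≤ 72 [not met]
    (d): 80 − 5 = 75 > 72 [met]
  Stage I.2 not carried; the employer fails its burden.
So the grievant prevails on this issue.
— Issue II —
At Stage II.1 the grievant must meet the preponderance of the evidence (weight exceeds 50): on (e) the weight is 58, which does exceed 50, so (e) meets the standard; on (f) the weight is 83 less the opposing 27 gives net 56, > 50, so (f) meets the standard.
  Stage II.1 carried; the burden remains with the grievant.
At Stage II.2 the grievant must meet clear and convincing evidence (weight exceeds 69): on (g) the weight is 71, which does exceed 69, so (g) meets the standard; on (h) the weight is 87 less the opposing 13 gives net 74, which does exceed 69, so (h) meets the standard.
  The grievant carries Stage II.2; the employer now bears the burden.
At Stage II.3 the employer must meet the preponderance of the evidence (weight exceeds 50): on (i) the weight is 99 less the opposing 40 gives net 59, which does exceed 50, so (i) meets the standard; on (j) the weight is 96 less the opposing 38 gives net 58, which does exceed 50, so (j) meets the standard.
  The employer carries the last stage.
Every stage carried; the employer prevails on this issue.
— Issue III —
Stage III.1 (grievant, a preponderance, weight is at least 52): (k) net 66−7=59 ≥ 52 — meets; (l) net 58−3=55 ≥ 52 — meets.
  Stage III.1 is satisfied; the grievant continues to bear the burden.
Stage III.2 (grievant, a preponderance, weight is at least 52): (m) net 72−19=53 ≥ 52 — meets; (n) net 64−3=61 ≥ 52 — meets.
  Stage III.2 is satisfied; the onus moves to the employer.
Stage III.3 (employer, a preponderance, weight is at least 52): (o) net 78−32=46 < 52 — fails.
  The employer does not carry Stage III.3.
The analysis ends at Stage III.3; the grievant prevails on this issue.
Per-issue: Issue I → grievant; Issue II → employer; Issue III → grievant. The grievant must prevail on a majority of issues; overall, the grievant prevails.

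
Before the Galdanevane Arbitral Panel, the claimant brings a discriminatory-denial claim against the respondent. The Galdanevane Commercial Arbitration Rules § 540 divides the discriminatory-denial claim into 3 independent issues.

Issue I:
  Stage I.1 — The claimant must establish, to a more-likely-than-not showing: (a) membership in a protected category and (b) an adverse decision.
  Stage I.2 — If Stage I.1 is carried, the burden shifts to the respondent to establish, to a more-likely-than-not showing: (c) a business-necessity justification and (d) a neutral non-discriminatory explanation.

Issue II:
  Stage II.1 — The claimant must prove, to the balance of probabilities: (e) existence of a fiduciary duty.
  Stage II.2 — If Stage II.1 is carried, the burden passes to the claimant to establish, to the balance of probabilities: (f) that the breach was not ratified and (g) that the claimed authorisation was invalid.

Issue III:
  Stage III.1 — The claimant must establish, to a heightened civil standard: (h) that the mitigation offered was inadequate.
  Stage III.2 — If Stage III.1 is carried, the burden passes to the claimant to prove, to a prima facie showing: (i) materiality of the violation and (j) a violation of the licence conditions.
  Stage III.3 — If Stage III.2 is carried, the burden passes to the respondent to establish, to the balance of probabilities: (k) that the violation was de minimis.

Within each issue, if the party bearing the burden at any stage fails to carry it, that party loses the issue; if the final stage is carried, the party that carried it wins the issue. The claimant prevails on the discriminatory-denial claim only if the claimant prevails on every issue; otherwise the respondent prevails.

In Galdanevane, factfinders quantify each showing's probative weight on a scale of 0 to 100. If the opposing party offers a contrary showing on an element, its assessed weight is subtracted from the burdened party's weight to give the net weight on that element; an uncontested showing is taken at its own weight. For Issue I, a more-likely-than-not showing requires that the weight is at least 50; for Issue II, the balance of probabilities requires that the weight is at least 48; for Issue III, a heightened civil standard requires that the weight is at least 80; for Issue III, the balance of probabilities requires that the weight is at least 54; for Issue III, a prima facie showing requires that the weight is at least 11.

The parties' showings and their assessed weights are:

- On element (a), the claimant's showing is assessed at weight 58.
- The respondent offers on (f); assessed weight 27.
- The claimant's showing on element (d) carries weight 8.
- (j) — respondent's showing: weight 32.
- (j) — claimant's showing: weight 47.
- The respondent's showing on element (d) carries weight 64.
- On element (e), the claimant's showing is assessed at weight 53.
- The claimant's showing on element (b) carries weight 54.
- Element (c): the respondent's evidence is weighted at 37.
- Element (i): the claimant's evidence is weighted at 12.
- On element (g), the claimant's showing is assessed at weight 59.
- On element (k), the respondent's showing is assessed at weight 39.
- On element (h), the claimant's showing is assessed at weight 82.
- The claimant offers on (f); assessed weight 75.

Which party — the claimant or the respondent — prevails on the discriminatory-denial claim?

claimant

— Issue I —
Stage I.1 — burden on claimant; standard: a more-likely-than-not showing (weight is at least 50).
    (a): 58 ≥ 50 [met]
    (b): 54 ≥ 50 [met]
  All elements met. The burden passes to the respondent.
Stage I.2 — burden on respondent; standard: a more-likely-than-not showing (weight is at least 50).
    (c): 37 < 50 [not met]
    (d): 64 − 8 = 56 ≥ 50 [met]
  Stage I.2 not carried; the respondent fails its burden.
So the claimant prevails on this issue.
— Issue II —
Stage II.1 — burden on claimant; standard: the balance of probabilities (weight is at least 48).
    (e): 53 ≥ 48 [met]
  Stage II.1 is satisfied; the claimant continues to bear the burden.
Stage II.2 — burden on claimant; standard: the balance of probabilities (weight is at least 48).
    (f): 75 − 27 = 48 ≥ 48 [met]
    (g): 59 ≥ 48 [met]
  Stage II.2 carried; the final stage is satisfied.
Every stage carried; the claimant prevails on this issue.
— Issue III —
Stage III.1 (claimant, a heightened civil standard, weight is at least 80): (h) 82 ≥ 80 — meets.
  All elements met. The claimant retains the burden for Stage III.2.
Stage III.2 (claimant, a prima facie showing, weight is at least 11): (i) 12 ≥ 11 — meets; (j) net 47−32=15 ≥ 11 — meets.
  All elements met. The burden passes to the respondent.
Stage III.3 (respondent, the balance of probabilities, weight is at least 54): (k) 39 < 54 — fails.
  Not every element is met, so the respondent fails to carry Stage III.3.
The analysis ends at Stage III.3; the claimant prevails on this issue.
Per-issue: Issue I → claimant; Issue II → claimant; Issue III → claimant. The claimant must prevail on every issue; overall, the claimant prevails.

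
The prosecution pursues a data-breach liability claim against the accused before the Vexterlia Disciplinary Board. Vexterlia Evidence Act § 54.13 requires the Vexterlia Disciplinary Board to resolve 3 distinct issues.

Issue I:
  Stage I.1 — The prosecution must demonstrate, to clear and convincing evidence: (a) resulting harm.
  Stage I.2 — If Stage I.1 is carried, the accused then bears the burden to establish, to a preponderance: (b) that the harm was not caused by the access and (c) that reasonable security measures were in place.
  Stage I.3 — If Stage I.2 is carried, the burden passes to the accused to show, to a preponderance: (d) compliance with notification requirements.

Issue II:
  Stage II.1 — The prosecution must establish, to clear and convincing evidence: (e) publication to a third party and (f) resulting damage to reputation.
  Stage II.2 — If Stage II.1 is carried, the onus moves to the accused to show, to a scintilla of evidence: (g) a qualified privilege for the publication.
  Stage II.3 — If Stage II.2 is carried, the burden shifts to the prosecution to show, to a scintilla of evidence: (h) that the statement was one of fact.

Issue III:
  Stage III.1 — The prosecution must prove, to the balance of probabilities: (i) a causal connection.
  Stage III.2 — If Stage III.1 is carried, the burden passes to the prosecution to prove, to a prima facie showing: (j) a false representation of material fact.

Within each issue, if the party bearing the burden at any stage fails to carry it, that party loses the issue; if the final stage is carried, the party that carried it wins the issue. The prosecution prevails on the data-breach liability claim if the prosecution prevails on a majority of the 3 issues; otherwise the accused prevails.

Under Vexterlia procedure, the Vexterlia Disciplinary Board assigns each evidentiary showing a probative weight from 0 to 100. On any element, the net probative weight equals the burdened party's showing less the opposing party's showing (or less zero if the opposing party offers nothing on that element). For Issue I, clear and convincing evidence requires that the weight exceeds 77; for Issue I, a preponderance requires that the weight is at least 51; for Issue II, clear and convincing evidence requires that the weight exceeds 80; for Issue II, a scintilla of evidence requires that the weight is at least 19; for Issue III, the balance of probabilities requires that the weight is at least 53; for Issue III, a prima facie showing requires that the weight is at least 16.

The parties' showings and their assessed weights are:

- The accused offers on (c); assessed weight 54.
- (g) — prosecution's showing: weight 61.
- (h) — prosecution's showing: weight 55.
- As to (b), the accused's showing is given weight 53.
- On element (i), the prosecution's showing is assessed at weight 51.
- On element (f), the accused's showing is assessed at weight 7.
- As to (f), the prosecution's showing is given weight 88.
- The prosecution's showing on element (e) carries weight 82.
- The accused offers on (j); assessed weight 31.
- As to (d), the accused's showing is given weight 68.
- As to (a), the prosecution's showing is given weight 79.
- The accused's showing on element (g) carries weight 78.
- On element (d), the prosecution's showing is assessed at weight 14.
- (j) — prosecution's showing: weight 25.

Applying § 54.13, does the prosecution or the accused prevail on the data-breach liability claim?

— Issue I —
At Stage I.1 the prosecution must meet clear and convincing evidence (weight exceeds 77): on (a) the weight is 79, which does exceed 77, so (a) meets the standard.
  All elements met. The burden passes to the accused.
At Stage I.2 the accused must meet a preponderance (weight is at least 51): on (b) the weight is 53, ≥ 51, so (b) meets the standard; on (c) the weight is 54, which does reach 51, so (c) meets the standard.
  Stage I.2 is satisfied; the accused continues to bear the burden.
At Stage I.3 the accused must meet a preponderance (weight is at least 51): on (d) the weight is 68 less the opposing 14 gives net 54, which does reach 51, so (d) meets the standard.
  The accused carries the last stage.
With every stage satisfied, the accused prevails on this issue.
— Issue II —
Stage II.1 (prosecution, clear and convincing evidence, weight exceeds 80): (e) 82 > 80 — meets; (f) net 88−7=81 > 80 — meets.
  Stage II.1 carried; the burden shifts to the accused.
Stage II.2 (accused, a scintilla of evidence, weight is at least 19): (g) net 78−61=17 < 19 — fails.
  Not every element is met, so the accused fails to carry Stage II.2.
The analysis ends at Stage II.2; the prosecution prevails on this issue.
— Issue III —
At Stage III.1 the prosecution must meet the balance of probabilities (weight is at least 53): on (i) the weight is 51, which does not reach 53, so (i) does not meet the standard.
  Stage III.1 not carried; the prosecution fails its burden.
The analysis ends at Stage III.1; the accused prevails on this issue.
Per-issue: Issue I → accused; Issue II → prosecution; Issue III → accused. The prosecution must prevail on a majority of issues; overall, the accused prevails.

accused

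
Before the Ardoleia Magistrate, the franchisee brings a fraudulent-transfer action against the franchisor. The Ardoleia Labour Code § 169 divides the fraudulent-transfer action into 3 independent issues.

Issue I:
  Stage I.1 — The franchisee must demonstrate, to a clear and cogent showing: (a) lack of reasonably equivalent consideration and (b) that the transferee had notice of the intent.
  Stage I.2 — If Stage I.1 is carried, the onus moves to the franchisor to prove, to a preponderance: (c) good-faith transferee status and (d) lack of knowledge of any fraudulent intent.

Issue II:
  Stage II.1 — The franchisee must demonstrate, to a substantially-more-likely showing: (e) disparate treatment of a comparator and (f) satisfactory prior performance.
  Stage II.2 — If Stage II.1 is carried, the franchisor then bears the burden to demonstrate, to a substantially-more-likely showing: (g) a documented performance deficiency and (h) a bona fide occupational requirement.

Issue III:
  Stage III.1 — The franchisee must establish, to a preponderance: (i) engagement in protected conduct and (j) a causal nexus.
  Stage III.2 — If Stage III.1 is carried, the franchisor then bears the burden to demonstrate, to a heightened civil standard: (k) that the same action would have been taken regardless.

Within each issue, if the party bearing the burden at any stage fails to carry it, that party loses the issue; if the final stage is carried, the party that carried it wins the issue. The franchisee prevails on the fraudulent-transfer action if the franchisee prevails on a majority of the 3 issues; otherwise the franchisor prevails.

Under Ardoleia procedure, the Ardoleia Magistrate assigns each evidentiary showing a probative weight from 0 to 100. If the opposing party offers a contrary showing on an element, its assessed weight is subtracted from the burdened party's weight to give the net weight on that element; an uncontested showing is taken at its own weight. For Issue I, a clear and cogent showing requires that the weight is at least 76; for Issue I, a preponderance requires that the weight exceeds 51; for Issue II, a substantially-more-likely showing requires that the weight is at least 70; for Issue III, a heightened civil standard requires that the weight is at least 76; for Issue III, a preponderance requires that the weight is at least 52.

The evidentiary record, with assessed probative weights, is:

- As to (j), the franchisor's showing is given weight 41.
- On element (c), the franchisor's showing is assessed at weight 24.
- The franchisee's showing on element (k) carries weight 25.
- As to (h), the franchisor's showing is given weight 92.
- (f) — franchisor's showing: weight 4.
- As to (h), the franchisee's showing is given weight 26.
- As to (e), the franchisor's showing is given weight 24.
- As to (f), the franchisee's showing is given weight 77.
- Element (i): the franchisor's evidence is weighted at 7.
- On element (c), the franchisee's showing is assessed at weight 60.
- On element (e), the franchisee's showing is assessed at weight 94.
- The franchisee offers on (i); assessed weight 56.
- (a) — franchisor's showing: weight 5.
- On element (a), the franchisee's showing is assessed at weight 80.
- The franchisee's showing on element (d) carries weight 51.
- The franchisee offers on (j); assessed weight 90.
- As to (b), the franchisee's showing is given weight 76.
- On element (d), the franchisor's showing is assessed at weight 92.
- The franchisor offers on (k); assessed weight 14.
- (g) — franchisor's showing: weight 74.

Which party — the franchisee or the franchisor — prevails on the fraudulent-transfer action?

franchisor

— Issue I —
Stage I.1 (franchisee, a clear and cogent showing, weight is at least 76): (a) net 80−5=75 < 76 — fails; (b) 76 ≥ 76 — meets.
  Not every element is met, so the franchisee fails to carry Stage I.1.
The franchisor prevails on this issue.
— Issue II —
At Stage II.1 the franchisee must meet a substantially-more-likely showing (weight is at least 70): on (e) the weight is 94 less the opposing 24 gives net 70, which does reach 70, so (e) meets the standard; on (f) the weight is 77 less the opposing 4 gives net 73, which does reach 70, so (f) meets the standard.
  The franchisee carries Stage II.1; the franchisor now bears the burden.
At Stage II.2 the franchisor must meet a substantially-more-likely showing (weight is at least 70): on (g) the weight is 74, ≥ 70, so (g) meets the standard; on (h) the weight is 92 less the opposing 26 gives net 66, < 70, so (h) does not meet the standard.
  Stage II.2 not carried; the franchisor fails its burden.
The franchisee prevails on this issue.
— Issue III —
Stage III.1 — burden on franchisee; standard: a preponderance (weight is at least 52).
    (i): 56 − 7 = 49 < 52 [not met]
    (j): 90 − 41 = 49 < 52 [not met]
  Stage III.1 not carried; the franchisee fails its burden.
The analysis ends at Stage III.1; the franchisor prevails on this issue.
Per-issue: Issue I → franchisor; Issue II → franchisee; Issue III → franchisor. The franchisee must prevail on a majority of issues; overall, the franchisor prevails.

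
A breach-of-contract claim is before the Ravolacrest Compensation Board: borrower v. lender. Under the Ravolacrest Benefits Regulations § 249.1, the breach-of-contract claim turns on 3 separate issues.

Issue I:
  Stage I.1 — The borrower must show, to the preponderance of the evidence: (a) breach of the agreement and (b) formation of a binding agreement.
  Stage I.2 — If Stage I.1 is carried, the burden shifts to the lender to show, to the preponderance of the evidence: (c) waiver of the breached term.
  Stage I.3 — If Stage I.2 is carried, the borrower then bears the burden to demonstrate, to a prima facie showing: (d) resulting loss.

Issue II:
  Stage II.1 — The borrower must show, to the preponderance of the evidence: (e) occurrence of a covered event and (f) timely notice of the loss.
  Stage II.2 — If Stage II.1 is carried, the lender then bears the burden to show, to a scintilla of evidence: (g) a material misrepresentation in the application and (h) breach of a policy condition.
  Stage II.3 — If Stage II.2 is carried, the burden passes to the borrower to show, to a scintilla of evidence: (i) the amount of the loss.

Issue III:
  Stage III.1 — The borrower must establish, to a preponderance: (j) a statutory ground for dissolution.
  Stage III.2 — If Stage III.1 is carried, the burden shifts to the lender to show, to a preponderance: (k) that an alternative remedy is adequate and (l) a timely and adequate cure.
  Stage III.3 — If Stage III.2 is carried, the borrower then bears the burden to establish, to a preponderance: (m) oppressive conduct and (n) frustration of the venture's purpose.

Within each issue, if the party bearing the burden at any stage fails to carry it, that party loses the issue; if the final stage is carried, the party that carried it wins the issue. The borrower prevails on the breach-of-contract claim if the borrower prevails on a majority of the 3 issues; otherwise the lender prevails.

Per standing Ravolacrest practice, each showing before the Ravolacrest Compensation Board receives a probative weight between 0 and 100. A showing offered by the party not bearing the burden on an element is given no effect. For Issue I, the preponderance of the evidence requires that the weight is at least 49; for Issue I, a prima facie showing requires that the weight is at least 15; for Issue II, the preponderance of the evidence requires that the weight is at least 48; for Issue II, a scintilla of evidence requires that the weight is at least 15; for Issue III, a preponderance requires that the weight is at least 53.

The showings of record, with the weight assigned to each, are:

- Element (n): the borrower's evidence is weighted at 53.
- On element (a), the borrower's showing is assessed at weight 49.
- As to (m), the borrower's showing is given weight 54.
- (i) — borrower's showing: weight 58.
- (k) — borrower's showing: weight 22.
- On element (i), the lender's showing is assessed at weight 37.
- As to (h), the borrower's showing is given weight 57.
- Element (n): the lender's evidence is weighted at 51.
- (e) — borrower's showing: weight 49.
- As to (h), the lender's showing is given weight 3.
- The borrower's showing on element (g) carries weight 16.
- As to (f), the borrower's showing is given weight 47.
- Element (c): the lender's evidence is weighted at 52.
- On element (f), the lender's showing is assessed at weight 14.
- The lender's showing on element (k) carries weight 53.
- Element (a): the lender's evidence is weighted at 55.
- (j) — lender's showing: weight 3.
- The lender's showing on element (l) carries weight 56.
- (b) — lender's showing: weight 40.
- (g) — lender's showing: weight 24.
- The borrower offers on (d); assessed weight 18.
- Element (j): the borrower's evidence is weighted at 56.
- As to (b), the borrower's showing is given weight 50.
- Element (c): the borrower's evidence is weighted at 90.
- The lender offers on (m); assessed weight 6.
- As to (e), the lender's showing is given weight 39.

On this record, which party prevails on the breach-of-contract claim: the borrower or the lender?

— Issue I —
Stage I.1 (borrower, the preponderance of the evidence, weight is at least 49): (a) 49 (lender's 55 disregarded) ≥ 49 — meets; (b) 50 (lender's 40 disregarded) ≥ 49 — meets.
  All elements met. The burden passes to the lender.
Stage I.2 (lender, the preponderance of the evidence, weight is at least 49): (c) 52 (borrower's 90 disregarded) ≥ 49 — meets.
  Stage I.2 is satisfied; the onus moves to the borrower.
Stage I.3 (borrower, a prima facie showing, weight is at least 15): (d) 18 ≥ 15 — meets.
  The borrower carries the last stage.
All stages carried — the borrower prevails on this issue.
— Issue II —
Stage II.1 (borrower, the preponderance of the evidence, weight is at least 48): (e) 49 (lender's 39 disregarded) ≥ 48 — meets; (f) 47 (lender's 14 disregarded) < 48 — fails.
  The borrower does not carry Stage II.1.
The lender prevails on this issue.
— Issue III —
At Stage III.1 the borrower must meet a preponderance (weight is at least 53): on (j) the weight is 56 (the lender's 3 is given no effect), which does reach 53, so (j) meets the standard.
  Stage III.1 carried; the burden shifts to the lender.
At Stage III.2 the lender must meet a preponderance (weight is at least 53): on (k) the weight is 53 (the borrower's 22 is given no effect), ≥ 53, so (k) meets the standard; on (l) the weight is 56, ≥ 53, so (l) meets the standard.
  Stage III.2 carried; the burden shifts to the borrower.
At Stage III.3 the borrower must meet a preponderance (weight is at least 53): on (m) the weight is 54 (the lender's 6 is given no effect), which does reach 53, so (m) meets the standard; on (n) the weight is 53 (the lender's 51 is given no effect), ≥ 53, so (n) meets the standard.
  The borrower carries the last stage.
Every stage carried; the borrower prevails on this issue.
Per-issue: Issue I → borrower; Issue II → lender; Issue III → borrower. The borrower must prevail on a majority of issues; overall, the borrower prevails.

borrower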